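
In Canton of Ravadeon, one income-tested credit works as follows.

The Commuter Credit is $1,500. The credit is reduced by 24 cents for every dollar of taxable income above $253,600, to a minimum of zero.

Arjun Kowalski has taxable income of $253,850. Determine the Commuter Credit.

Commuter Credit: 24% of the $250 excess over $253,600 is $60; credit = $1,500 − $60 = $1,440.

$1,440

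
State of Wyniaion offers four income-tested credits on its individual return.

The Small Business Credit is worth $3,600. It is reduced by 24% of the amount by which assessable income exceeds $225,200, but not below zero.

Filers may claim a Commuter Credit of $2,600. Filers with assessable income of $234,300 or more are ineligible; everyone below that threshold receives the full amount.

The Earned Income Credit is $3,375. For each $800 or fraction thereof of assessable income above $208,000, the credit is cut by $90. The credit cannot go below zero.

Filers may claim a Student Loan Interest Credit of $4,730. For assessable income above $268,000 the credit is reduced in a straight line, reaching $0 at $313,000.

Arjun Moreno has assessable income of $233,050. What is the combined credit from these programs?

$9,541

Small Business Credit: 24% of the $7,850 excess over $225,200 is $1,884; credit = $3,600 − $1,884 = $1,716.
Commuter Credit: $233,050 is below the $234,300 cutoff, so the full $2,600 applies.
Earned Income Credit: income exceeds $208,000 by $25,050, which is 32 full-or-partial $800 increments; reduction = 32 × $90 = $2,880, leaving $495.
Student Loan Interest Credit: $233,050 is at or below the $268,000 threshold, so the full $4,730 applies.
Total: $1,716 + $2,600 + $495 + $4,730 = $9,541.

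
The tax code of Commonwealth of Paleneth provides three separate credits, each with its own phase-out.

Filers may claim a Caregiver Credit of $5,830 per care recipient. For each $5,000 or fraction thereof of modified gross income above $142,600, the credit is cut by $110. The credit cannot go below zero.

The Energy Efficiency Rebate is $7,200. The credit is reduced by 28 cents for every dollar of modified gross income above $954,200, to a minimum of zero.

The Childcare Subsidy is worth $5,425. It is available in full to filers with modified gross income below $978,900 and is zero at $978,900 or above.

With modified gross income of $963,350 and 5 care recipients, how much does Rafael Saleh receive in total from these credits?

$21,063

Caregiver Credit: base = 5 × $5,830 = $29,150. income exceeds $142,600 by $820,750, which is 165 full-or-partial $5,000 increments; reduction = 165 × $110 = $18,150, leaving $11,000.
Energy Efficiency Rebate: 28% of the $9,150 excess over $954,200 is $2,562; credit = $7,200 − $2,562 = $4,638.
Childcare Subsidy: $963,350 is below the $978,900 cutoff, so the full $5,425 applies.
Total: $11,000 + $4,638 + $5,425 = $21,063.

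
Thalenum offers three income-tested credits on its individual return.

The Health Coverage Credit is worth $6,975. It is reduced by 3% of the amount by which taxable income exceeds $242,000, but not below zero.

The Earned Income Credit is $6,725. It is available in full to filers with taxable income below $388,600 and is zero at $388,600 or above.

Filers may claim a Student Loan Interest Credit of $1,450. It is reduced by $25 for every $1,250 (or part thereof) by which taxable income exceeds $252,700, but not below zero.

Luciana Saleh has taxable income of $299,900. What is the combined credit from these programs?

Health Coverage Credit: 3% of the $57,900 excess over $242,000 is $1,737; credit = $6,975 − $1,737 = $5,238.
Earned Income Credit: $299,900 is below the $388,600 cutoff, so the full $6,725 applies.
Student Loan Interest Credit: income exceeds $252,700 by $47,200, which is 38 full-or-partial $1,250 increments; reduction = 38 × $25 = $950, leaving $500.
Total: $5,238 + $6,725 + $500 = $12,463.

$12,463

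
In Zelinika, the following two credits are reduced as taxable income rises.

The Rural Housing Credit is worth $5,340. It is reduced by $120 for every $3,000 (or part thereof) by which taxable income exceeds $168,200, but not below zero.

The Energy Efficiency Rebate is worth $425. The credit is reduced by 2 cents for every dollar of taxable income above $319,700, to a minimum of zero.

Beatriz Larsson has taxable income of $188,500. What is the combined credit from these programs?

Rural Housing Credit: income exceeds $168,200 by $20,300, which is 7 full-or-partial $3,000 increments; reduction = 7 × $120 = $840, leaving $4,500.
Energy Efficiency Rebate: $188,500 is at or below the $319,700 threshold, so the full $425 applies.
Total: $4,500 + $425 = $4,925.

$4,925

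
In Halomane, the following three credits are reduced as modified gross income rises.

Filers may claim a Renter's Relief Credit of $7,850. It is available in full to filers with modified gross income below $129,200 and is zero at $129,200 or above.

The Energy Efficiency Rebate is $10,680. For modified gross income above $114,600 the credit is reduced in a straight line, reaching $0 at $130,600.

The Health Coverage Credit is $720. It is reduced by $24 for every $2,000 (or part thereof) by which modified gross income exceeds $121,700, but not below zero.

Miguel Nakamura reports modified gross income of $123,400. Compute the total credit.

Renter's Relief Credit: $123,400 is below the $129,200 cutoff, so the full $7,850 applies.
Energy Efficiency Rebate: $123,400 is $8,800 into a $16,000 phase-out range, leaving 7,200/16,000 of the credit: $10,680 × 7,200/16,000 = $4,806.
Health Coverage Credit: income exceeds $121,700 by $1,700, which is 1 full-or-partial $2,000 increment; reduction = 1 × $24 = $24, leaving $696.
Total: $7,850 + $4,806 + $696 = $13,352.

$13,352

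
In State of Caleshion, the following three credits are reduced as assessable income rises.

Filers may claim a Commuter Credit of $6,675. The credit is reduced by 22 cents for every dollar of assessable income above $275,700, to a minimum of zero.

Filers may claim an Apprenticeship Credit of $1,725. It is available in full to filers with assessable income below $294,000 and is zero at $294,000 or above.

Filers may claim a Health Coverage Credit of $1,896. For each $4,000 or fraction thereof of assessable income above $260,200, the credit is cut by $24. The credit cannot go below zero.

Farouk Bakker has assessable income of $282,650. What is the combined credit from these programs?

Commuter Credit: 22% of the $6,950 excess over $275,700 is $1,529; credit = $6,675 − $1,529 = $5,146.
Apprenticeship Credit: $282,650 is below the $294,000 cutoff, so the full $1,725 applies.
Health Coverage Credit: income exceeds $260,200 by $22,450, which is 6 full-or-partial $4,000 increments; reduction = 6 × $24 = $144, leaving $1,752.
Total: $5,146 + $1,725 + $1,752 = $8,623.

$8,623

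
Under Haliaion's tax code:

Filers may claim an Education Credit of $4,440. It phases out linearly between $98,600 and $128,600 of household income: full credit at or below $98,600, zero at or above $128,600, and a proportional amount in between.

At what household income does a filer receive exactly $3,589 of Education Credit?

$104,350

$3,589 is 3,589/4,440 of the full $4,440, so 851/4,440 of the $30,000 range has been used: income = $98,600 + $30,000 × 851/4,440 = $104,350.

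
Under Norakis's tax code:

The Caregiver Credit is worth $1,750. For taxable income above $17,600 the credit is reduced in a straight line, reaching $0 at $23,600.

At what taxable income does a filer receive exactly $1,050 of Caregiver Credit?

$1,050 is 1,050/1,750 of the full $1,750, so 700/1,750 of the $6,000 range has been used: income = $17,600 + $6,000 × 700/1,750 = $20,000.

$20,000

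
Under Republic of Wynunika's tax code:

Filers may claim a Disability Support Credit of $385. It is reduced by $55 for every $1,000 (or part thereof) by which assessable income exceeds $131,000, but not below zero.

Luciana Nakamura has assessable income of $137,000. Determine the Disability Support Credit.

$55

Disability Support Credit: income exceeds $131,000 by $6,000, which is 6 full-or-partial $1,000 increments; reduction = 6 × $55 = $330, leaving $55.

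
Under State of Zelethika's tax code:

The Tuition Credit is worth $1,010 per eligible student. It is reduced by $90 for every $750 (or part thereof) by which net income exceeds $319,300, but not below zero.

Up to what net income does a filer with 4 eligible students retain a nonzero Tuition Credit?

Full credit = 4 × $1,010 = $4,040.
After 44 increments the reduction is 44 × $90 = $3,960, leaving $80; one more increment wipes it out. Increment 44 ends at excess 44 × $750 = $33,000, so the highest qualifying income is $319,300 + $33,000 = $352,300.

$352,300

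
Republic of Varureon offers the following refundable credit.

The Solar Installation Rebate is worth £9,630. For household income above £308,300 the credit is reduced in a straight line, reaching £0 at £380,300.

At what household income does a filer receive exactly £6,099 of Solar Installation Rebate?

£334,700

£6,099 is 6,099/9,630 of the full £9,630, so 3,531/9,630 of the £72,000 range has been used: income = £308,300 + £72,000 × 3,531/9,630 = £334,700.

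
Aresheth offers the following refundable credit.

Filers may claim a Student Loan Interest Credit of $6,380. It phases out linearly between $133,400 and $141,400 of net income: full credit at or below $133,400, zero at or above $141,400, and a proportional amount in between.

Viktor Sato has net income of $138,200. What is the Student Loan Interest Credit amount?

$2,552

Student Loan Interest Credit: $138,200 is $4,800 into a $8,000 phase-out range, leaving 3,200/8,000 of the credit: $6,380 × 3,200/8,000 = $2,552.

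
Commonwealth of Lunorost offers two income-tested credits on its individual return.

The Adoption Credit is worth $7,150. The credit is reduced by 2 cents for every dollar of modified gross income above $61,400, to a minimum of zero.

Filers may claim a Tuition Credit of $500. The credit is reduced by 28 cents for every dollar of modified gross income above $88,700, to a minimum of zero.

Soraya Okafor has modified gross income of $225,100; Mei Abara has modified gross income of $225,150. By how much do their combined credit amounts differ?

$1

Soraya ($225,100): Adoption Credit: 2% of the $163,700 excess over $61,400 is $3,274; credit = $7,150 − $3,274 = $3,876. Tuition Credit: 28% of the $136,400 excess over $88,700 is $38,192 ≥ base, so the credit is $0. total $3,876 + $0 = $3,876
Mei ($225,150): Adoption Credit: 2% of the $163,750 excess over $61,400 is $3,275; credit = $7,150 − $3,275 = $3,875. Tuition Credit: 28% of the $136,450 excess over $88,700 is $38,206 ≥ base, so the credit is $0. total $3,875 + $0 = $3,875
Difference: |$3,876 − $3,875| = $1.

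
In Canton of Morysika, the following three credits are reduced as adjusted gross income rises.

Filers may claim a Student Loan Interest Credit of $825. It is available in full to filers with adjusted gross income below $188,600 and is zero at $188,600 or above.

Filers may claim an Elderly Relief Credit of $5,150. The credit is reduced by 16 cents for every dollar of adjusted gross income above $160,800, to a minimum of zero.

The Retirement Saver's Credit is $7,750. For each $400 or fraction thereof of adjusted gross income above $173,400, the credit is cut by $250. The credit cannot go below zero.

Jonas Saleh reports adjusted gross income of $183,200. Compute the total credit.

Student Loan Interest Credit: $183,200 is below the $188,600 cutoff, so the full $825 applies.
Elderly Relief Credit: 16% of the $22,400 excess over $160,800 is $3,584; credit = $5,150 − $3,584 = $1,566.
Retirement Saver's Credit: income exceeds $173,400 by $9,800, which is 25 full-or-partial $400 increments; reduction = 25 × $250 = $6,250, leaving $1,500.
Total: $825 + $1,566 + $1,500 = $3,891.

$3,891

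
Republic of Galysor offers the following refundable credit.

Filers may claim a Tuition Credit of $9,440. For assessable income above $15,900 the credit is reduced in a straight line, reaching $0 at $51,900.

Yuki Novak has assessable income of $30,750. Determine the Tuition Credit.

$5,546

Tuition Credit: $30,750 is $14,850 into a $36,000 phase-out range, leaving 21,150/36,000 of the credit: $9,440 × 21,150/36,000 = $5,546.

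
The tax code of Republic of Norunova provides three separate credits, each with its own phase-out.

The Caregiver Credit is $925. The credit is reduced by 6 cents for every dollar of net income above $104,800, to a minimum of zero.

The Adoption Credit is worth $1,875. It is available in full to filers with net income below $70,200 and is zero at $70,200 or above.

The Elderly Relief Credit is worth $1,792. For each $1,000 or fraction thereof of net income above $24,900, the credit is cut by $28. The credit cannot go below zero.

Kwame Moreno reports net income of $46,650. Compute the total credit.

Caregiver Credit: $46,650 is at or below the $104,800 threshold, so the full $925 applies.
Adoption Credit: $46,650 is below the $70,200 cutoff, so the full $1,875 applies.
Elderly Relief Credit: income exceeds $24,900 by $21,750, which is 22 full-or-partial $1,000 increments; reduction = 22 × $28 = $616, leaving $1,176.
Total: $925 + $1,875 + $1,176 = $3,976.

$3,976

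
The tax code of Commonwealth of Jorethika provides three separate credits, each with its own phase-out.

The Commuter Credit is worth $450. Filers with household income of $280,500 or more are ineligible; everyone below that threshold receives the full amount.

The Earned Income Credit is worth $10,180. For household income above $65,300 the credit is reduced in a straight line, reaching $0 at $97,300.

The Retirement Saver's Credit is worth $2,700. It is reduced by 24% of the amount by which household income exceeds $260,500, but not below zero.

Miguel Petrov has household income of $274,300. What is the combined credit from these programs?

$450

Commuter Credit: $274,300 is below the $280,500 cutoff, so the full $450 applies.
Earned Income Credit: $274,300 is at or above $97,300, so the credit is $0.
Retirement Saver's Credit: 24% of the $13,800 excess over $260,500 is $3,312 ≥ base, so the credit is $0.
Total: $450 + $0 + $0 = $450.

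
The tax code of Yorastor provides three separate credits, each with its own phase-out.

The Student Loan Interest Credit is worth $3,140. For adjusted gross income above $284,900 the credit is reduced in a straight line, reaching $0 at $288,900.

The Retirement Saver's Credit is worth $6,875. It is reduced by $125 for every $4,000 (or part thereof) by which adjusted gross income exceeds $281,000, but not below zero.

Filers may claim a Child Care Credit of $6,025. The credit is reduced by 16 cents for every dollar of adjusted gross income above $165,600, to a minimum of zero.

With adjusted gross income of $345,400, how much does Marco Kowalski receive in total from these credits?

Student Loan Interest Credit: $345,400 is at or above $288,900, so the credit is $0.
Retirement Saver's Credit: income exceeds $281,000 by $64,400, which is 17 full-or-partial $4,000 increments; reduction = 17 × $125 = $2,125, leaving $4,750.
Child Care Credit: 16% of the $179,800 excess over $165,600 is $28,768 ≥ base, so the credit is $0.
Total: $0 + $4,750 + $0 = $4,750.

$4,750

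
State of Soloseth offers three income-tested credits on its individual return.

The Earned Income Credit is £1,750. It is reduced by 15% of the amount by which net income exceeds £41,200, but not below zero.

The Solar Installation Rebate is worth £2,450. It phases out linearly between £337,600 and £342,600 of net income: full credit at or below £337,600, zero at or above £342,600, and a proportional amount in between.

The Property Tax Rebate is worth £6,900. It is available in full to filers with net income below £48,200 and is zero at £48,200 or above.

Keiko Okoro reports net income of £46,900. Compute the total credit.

Earned Income Credit: 15% of the £5,700 excess over £41,200 is £855; credit = £1,750 − £855 = £895.
Solar Installation Rebate: £46,900 is at or below the £337,600 threshold, so the full £2,450 applies.
Property Tax Rebate: £46,900 is below the £48,200 cutoff, so the full £6,900 applies.
Total: £895 + £2,450 + £6,900 = £10,245.

£10,245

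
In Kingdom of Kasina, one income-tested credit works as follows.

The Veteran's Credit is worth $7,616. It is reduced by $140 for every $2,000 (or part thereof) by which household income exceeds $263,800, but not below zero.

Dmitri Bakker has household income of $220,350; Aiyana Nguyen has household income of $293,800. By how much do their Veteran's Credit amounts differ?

$2,100

Dmitri ($220,350): Veteran's Credit: $220,350 is at or below the $263,800 threshold, so the full $7,616 applies.
Aiyana ($293,800): Veteran's Credit: income exceeds $263,800 by $30,000, which is 15 full-or-partial $2,000 increments; reduction = 15 × $140 = $2,100, leaving $5,516.
Difference: |$7,616 − $5,516| = $2,100.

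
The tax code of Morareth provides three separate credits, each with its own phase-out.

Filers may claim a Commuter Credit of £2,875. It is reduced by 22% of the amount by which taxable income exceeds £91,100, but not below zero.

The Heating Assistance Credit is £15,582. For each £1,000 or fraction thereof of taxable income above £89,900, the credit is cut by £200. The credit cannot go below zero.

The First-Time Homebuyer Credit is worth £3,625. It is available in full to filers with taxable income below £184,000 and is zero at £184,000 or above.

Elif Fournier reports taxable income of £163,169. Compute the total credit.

Commuter Credit: 22% of the £72,069 excess over £91,100 is £15,855.18 ≥ base, so the credit is £0.
Heating Assistance Credit: income exceeds £89,900 by £73,269, which is 74 full-or-partial £1,000 increments; reduction = 74 × £200 = £14,800, leaving £782.
First-Time Homebuyer Credit: £163,169 is below the £184,000 cutoff, so the full £3,625 applies.
Total: £0 + £782 + £3,625 = £4,407.

£4,407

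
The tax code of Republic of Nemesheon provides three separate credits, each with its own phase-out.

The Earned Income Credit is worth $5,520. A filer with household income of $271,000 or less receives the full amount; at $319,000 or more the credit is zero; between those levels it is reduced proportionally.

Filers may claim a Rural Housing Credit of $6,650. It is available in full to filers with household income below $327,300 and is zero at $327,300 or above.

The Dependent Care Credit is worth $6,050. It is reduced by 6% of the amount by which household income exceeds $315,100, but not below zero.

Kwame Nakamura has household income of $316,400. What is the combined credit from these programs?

Earned Income Credit: $316,400 is $45,400 into a $48,000 phase-out range, leaving 2,600/48,000 of the credit: $5,520 × 2,600/48,000 = $299.
Rural Housing Credit: $316,400 is below the $327,300 cutoff, so the full $6,650 applies.
Dependent Care Credit: 6% of the $1,300 excess over $315,100 is $78; credit = $6,050 − $78 = $5,972.
Total: $299 + $6,650 + $5,972 = $12,921.

$12,921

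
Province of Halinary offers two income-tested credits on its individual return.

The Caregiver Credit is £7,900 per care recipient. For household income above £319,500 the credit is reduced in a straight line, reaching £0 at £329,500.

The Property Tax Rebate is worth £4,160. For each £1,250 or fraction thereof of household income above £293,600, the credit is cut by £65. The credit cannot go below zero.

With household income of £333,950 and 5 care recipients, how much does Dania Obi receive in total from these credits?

Caregiver Credit: base = 5 × £7,900 = £39,500. £333,950 is at or above £329,500, so the credit is £0.
Property Tax Rebate: income exceeds £293,600 by £40,350, which is 33 full-or-partial £1,250 increments; reduction = 33 × £65 = £2,145, leaving £2,015.
Total: £0 + £2,015 = £2,015.

£2,015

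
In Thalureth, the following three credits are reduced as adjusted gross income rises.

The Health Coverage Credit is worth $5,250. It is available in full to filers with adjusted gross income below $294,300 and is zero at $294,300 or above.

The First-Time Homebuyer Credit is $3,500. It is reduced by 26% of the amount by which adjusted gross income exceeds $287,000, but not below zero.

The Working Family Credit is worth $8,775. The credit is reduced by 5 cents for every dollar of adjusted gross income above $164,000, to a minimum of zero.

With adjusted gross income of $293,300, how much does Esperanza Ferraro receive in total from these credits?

$9,422

Health Coverage Credit: $293,300 is below the $294,300 cutoff, so the full $5,250 applies.
First-Time Homebuyer Credit: 26% of the $6,300 excess over $287,000 is $1,638; credit = $3,500 − $1,638 = $1,862.
Working Family Credit: 5% of the $129,300 excess over $164,000 is $6,465; credit = $8,775 − $6,465 = $2,310.
Total: $5,250 + $1,862 + $2,310 = $9,422.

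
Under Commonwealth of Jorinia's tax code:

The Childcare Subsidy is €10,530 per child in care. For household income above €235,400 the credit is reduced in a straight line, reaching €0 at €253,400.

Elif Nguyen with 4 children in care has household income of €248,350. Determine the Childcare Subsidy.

Childcare Subsidy: base = 4 × €10,530 = €42,120. €248,350 is €12,950 into a €18,000 phase-out range, leaving 5,050/18,000 of the credit: €42,120 × 5,050/18,000 = €11,817.

€11,817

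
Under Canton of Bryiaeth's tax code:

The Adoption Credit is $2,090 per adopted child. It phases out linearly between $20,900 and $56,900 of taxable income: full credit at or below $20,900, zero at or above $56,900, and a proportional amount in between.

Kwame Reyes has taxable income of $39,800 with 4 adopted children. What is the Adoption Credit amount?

Adoption Credit: base = 4 × $2,090 = $8,360. $39,800 is $18,900 into a $36,000 phase-out range, leaving 17,100/36,000 of the credit: $8,360 × 17,100/36,000 = $3,971.

$3,971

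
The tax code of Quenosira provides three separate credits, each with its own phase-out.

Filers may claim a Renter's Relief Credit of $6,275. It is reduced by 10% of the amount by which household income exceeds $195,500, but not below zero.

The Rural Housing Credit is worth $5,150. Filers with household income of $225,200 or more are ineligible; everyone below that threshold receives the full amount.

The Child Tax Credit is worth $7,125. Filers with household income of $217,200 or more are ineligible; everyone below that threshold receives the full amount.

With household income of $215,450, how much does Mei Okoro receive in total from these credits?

$16,555

Renter's Relief Credit: 10% of the $19,950 excess over $195,500 is $1,995; credit = $6,275 − $1,995 = $4,280.
Rural Housing Credit: $215,450 is below the $225,200 cutoff, so the full $5,150 applies.
Child Tax Credit: $215,450 is below the $217,200 cutoff, so the full $7,125 applies.
Total: $4,280 + $5,150 + $7,125 = $16,555.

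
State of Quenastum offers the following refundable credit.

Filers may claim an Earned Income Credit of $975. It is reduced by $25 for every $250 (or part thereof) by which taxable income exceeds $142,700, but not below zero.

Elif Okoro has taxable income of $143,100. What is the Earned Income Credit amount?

$925

Earned Income Credit: income exceeds $142,700 by $400, which is 2 full-or-partial $250 increments; reduction = 2 × $25 = $50, leaving $925.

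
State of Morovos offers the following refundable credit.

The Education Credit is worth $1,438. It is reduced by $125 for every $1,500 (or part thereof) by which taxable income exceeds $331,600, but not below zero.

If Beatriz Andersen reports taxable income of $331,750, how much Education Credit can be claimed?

Education Credit: income exceeds $331,600 by $150, which is 1 full-or-partial $1,500 increment; reduction = 1 × $125 = $125, leaving $1,313.

$1,313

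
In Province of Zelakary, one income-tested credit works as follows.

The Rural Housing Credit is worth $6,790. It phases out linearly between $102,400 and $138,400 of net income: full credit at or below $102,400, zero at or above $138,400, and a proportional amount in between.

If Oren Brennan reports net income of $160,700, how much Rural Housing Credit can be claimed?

Rural Housing Credit: $160,700 is at or above $138,400, so the credit is $0.

$0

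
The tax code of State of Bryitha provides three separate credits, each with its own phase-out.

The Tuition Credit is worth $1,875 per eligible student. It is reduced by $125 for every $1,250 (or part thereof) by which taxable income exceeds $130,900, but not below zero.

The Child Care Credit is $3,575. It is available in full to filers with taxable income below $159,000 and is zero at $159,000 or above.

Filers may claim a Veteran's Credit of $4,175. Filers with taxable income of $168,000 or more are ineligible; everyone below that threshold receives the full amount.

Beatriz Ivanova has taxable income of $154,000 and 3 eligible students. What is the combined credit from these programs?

$11,000

Tuition Credit: base = 3 × $1,875 = $5,625. income exceeds $130,900 by $23,100, which is 19 full-or-partial $1,250 increments; reduction = 19 × $125 = $2,375, leaving $3,250.
Child Care Credit: $154,000 is below the $159,000 cutoff, so the full $3,575 applies.
Veteran's Credit: $154,000 is below the $168,000 cutoff, so the full $4,175 applies.
Total: $3,250 + $3,575 + $4,175 = $11,000.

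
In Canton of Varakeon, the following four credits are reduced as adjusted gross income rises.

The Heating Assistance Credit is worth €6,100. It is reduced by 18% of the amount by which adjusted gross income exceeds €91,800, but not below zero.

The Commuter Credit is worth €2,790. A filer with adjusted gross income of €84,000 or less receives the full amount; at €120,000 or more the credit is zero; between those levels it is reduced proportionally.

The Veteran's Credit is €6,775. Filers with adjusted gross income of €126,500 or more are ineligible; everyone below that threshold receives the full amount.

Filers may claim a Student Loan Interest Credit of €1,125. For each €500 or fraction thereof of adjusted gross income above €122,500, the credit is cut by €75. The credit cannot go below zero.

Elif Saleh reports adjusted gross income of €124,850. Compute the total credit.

Heating Assistance Credit: 18% of the €33,050 excess over €91,800 is €5,949; credit = €6,100 − €5,949 = €151.
Commuter Credit: €124,850 is at or above €120,000, so the credit is €0.
Veteran's Credit: €124,850 is below the €126,500 cutoff, so the full €6,775 applies.
Student Loan Interest Credit: income exceeds €122,500 by €2,350, which is 5 full-or-partial €500 increments; reduction = 5 × €75 = €375, leaving €750.
Total: €151 + €0 + €6,775 + €750 = €7,676.

€7,676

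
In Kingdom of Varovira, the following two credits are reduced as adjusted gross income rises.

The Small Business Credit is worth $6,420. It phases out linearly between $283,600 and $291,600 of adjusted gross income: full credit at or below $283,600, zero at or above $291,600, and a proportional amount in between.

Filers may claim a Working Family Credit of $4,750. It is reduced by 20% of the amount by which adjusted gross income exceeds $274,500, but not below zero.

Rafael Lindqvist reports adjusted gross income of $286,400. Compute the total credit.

$6,543

Small Business Credit: $286,400 is $2,800 into a $8,000 phase-out range, leaving 5,200/8,000 of the credit: $6,420 × 5,200/8,000 = $4,173.
Working Family Credit: 20% of the $11,900 excess over $274,500 is $2,380; credit = $4,750 − $2,380 = $2,370.
Total: $4,173 + $2,370 = $6,543.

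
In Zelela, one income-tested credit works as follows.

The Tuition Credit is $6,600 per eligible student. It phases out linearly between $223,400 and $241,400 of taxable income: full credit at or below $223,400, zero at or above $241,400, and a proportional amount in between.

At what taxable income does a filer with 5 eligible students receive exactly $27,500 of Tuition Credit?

Full credit = 5 × $6,600 = $33,000.
$27,500 is 27,500/33,000 of the full $33,000, so 5,500/33,000 of the $18,000 range has been used: income = $223,400 + $18,000 × 5,500/33,000 = $226,400.

$226,400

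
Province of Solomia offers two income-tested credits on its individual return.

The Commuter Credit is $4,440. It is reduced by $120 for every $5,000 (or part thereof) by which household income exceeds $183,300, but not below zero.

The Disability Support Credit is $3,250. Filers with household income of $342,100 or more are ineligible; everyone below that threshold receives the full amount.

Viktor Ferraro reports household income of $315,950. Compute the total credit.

$4,450

Commuter Credit: income exceeds $183,300 by $132,650, which is 27 full-or-partial $5,000 increments; reduction = 27 × $120 = $3,240, leaving $1,200.
Disability Support Credit: $315,950 is below the $342,100 cutoff, so the full $3,250 applies.
Total: $1,200 + $3,250 = $4,450.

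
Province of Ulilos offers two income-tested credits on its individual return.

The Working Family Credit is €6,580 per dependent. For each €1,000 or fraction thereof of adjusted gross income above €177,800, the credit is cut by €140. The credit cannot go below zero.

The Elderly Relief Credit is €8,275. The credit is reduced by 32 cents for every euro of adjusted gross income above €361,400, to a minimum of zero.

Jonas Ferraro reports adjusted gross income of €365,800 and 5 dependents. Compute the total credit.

€13,447

Working Family Credit: base = 5 × €6,580 = €32,900. income exceeds €177,800 by €188,000, which is 188 full-or-partial €1,000 increments; reduction = 188 × €140 = €26,320, leaving €6,580.
Elderly Relief Credit: 32% of the €4,400 excess over €361,400 is €1,408; credit = €8,275 − €1,408 = €6,867.
Total: €6,580 + €6,867 = €13,447.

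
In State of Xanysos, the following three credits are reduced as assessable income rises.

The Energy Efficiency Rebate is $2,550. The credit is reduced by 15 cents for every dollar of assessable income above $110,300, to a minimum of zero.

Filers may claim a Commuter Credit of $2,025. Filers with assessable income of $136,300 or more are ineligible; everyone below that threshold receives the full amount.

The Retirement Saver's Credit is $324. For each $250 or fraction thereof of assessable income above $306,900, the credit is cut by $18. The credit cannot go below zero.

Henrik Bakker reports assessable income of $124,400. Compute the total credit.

$2,784

Energy Efficiency Rebate: 15% of the $14,100 excess over $110,300 is $2,115; credit = $2,550 − $2,115 = $435.
Commuter Credit: $124,400 is below the $136,300 cutoff, so the full $2,025 applies.
Retirement Saver's Credit: $124,400 is at or below the $306,900 threshold, so the full $324 applies.
Total: $435 + $2,025 + $324 = $2,784.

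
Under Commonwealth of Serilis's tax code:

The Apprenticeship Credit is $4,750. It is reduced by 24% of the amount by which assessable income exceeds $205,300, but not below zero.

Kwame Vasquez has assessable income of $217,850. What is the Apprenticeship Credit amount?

Apprenticeship Credit: 24% of the $12,550 excess over $205,300 is $3,012; credit = $4,750 − $3,012 = $1,738.

$1,738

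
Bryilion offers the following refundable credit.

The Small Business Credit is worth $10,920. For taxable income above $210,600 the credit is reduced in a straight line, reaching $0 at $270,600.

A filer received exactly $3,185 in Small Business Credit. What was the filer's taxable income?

$253,100

$3,185 is 3,185/10,920 of the full $10,920, so 7,735/10,920 of the $60,000 range has been used: income = $210,600 + $60,000 × 7,735/10,920 = $253,100.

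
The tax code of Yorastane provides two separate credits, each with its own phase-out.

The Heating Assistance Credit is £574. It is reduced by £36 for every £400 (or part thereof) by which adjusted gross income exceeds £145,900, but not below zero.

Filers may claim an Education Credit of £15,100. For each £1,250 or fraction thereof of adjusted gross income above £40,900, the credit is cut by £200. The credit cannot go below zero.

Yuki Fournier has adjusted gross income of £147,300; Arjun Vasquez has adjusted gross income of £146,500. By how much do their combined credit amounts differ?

Yuki (£147,300): Heating Assistance Credit: income exceeds £145,900 by £1,400, which is 4 full-or-partial £400 increments; reduction = 4 × £36 = £144, leaving £430. Education Credit: income exceeds £40,900 by £106,400 → 86 increments × £200 = £17,200 ≥ base, so the credit is £0. total £430 + £0 = £430
Arjun (£146,500): Heating Assistance Credit: income exceeds £145,900 by £600, which is 2 full-or-partial £400 increments; reduction = 2 × £36 = £72, leaving £502. Education Credit: income exceeds £40,900 by £105,600 → 85 increments × £200 = £17,000 ≥ base, so the credit is £0. total £502 + £0 = £502
Difference: |£430 − £502| = £72.

£72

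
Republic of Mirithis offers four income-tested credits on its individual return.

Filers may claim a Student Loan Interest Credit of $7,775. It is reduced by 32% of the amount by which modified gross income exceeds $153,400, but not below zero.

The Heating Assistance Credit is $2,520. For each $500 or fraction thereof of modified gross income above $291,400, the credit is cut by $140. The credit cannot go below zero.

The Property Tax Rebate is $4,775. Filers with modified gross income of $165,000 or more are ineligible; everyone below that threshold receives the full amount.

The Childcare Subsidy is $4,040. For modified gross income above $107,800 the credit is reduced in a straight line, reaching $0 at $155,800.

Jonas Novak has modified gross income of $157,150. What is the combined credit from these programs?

$13,870

Student Loan Interest Credit: 32% of the $3,750 excess over $153,400 is $1,200; credit = $7,775 − $1,200 = $6,575.
Heating Assistance Credit: $157,150 is at or below the $291,400 threshold, so the full $2,520 applies.
Property Tax Rebate: $157,150 is below the $165,000 cutoff, so the full $4,775 applies.
Childcare Subsidy: $157,150 is at or above $155,800, so the credit is $0.
Total: $6,575 + $2,520 + $4,775 + $0 = $13,870.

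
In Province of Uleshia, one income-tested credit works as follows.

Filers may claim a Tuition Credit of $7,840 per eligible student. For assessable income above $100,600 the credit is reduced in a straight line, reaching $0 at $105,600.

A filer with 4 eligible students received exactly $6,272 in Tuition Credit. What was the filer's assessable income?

Full credit = 4 × $7,840 = $31,360.
$6,272 is 6,272/31,360 of the full $31,360, so 25,088/31,360 of the $5,000 range has been used: income = $100,600 + $5,000 × 25,088/31,360 = $104,600.

$104,600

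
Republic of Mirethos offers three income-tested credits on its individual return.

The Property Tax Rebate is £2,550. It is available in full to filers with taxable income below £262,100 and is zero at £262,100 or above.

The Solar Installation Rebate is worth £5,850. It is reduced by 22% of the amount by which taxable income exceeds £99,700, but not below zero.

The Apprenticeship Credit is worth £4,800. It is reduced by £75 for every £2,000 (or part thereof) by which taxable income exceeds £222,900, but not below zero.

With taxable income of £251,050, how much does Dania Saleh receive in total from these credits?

£6,225

Property Tax Rebate: £251,050 is below the £262,100 cutoff, so the full £2,550 applies.
Solar Installation Rebate: 22% of the £151,350 excess over £99,700 is £33,297 ≥ base, so the credit is £0.
Apprenticeship Credit: income exceeds £222,900 by £28,150, which is 15 full-or-partial £2,000 increments; reduction = 15 × £75 = £1,125, leaving £3,675.
Total: £2,550 + £0 + £3,675 = £6,225.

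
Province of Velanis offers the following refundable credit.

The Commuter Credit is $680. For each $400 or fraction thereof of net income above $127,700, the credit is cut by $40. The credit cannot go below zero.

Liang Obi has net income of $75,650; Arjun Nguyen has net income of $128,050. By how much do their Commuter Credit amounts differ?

Liang ($75,650): Commuter Credit: $75,650 is at or below the $127,700 threshold, so the full $680 applies.
Arjun ($128,050): Commuter Credit: income exceeds $127,700 by $350, which is 1 full-or-partial $400 increment; reduction = 1 × $40 = $40, leaving $640.
Difference: |$680 − $640| = $40.

$40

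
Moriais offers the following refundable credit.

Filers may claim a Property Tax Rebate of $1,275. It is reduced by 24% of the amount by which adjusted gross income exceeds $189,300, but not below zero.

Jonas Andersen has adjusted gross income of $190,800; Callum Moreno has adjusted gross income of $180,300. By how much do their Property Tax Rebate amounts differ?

$360

Jonas ($190,800): Property Tax Rebate: 24% of the $1,500 excess over $189,300 is $360; credit = $1,275 − $360 = $915.
Callum ($180,300): Property Tax Rebate: $180,300 is at or below the $189,300 threshold, so the full $1,275 applies.
Difference: |$915 − $1,275| = $360.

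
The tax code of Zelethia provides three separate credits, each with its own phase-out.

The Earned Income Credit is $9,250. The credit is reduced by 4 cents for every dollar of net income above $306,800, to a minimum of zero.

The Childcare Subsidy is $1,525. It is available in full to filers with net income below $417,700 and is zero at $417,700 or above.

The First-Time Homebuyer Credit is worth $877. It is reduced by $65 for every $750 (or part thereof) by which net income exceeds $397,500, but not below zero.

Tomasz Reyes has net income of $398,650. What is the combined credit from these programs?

Earned Income Credit: 4% of the $91,850 excess over $306,800 is $3,674; credit = $9,250 − $3,674 = $5,576.
Childcare Subsidy: $398,650 is below the $417,700 cutoff, so the full $1,525 applies.
First-Time Homebuyer Credit: income exceeds $397,500 by $1,150, which is 2 full-or-partial $750 increments; reduction = 2 × $65 = $130, leaving $747.
Total: $5,576 + $1,525 + $747 = $7,848.

$7,848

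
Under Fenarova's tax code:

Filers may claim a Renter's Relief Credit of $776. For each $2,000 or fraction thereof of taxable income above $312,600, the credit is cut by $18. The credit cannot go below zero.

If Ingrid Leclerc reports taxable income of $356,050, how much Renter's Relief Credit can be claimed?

$380

Renter's Relief Credit: income exceeds $312,600 by $43,450, which is 22 full-or-partial $2,000 increments; reduction = 22 × $18 = $396, leaving $380.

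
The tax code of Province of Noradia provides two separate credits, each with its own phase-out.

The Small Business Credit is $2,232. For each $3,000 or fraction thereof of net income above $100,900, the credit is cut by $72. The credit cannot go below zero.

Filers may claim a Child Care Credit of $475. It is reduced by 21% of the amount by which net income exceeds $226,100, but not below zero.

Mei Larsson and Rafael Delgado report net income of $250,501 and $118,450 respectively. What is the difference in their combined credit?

$2,275

Mei ($250,501): Small Business Credit: income exceeds $100,900 by $149,601 → 50 increments × $72 = $3,600 ≥ base, so the credit is $0. Child Care Credit: 21% of the $24,401 excess over $226,100 is $5,124.21 ≥ base, so the credit is $0. total $0 + $0 = $0
Rafael ($118,450): Small Business Credit: income exceeds $100,900 by $17,550, which is 6 full-or-partial $3,000 increments; reduction = 6 × $72 = $432, leaving $1,800. Child Care Credit: $118,450 is at or below the $226,100 threshold, so the full $475 applies. total $1,800 + $475 = $2,275
Difference: |$0 − $2,275| = $2,275.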